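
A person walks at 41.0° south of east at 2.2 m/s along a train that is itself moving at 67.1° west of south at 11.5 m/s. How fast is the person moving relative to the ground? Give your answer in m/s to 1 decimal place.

10.7 m/s

Taking east as x and north as y: train velocity = (-10.594, -4.475) m/s; person velocity relative to train = (1.660, -1.443) m/s.
Velocity relative to ground = (-10.594, -4.475) + (1.660, -1.443) = (-8.933, -5.918) m/s.
Speed = |(-8.933, -5.918)| = 10.716 m/s.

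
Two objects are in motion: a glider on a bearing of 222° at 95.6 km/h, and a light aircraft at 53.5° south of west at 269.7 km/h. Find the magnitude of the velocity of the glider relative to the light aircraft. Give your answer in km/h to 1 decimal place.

Taking east as x and north as y: glider velocity = (-63.969, -71.045) km/h; light aircraft velocity = (-160.424, -216.800) km/h.
Velocity of glider relative to light aircraft = (-63.969, -71.045) − (-160.424, -216.800) = (96.455, 145.756) km/h.
Magnitude = |(96.455, 145.756)| = 174.780 km/h.

174.8 km/h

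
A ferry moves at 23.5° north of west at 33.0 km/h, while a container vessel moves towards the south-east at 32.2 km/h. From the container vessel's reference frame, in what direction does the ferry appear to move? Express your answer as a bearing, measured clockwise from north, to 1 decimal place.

Taking east as x and north as y: ferry velocity = (-30.263, 13.159) km/h; container vessel velocity = (22.769, -22.769) km/h.
Velocity of ferry relative to container vessel = (-30.263, 13.159) − (22.769, -22.769) = (-53.032, 35.928) km/h.
Bearing = atan2(-53.03, 35.93) = 304.12° clockwise from north.

304.1°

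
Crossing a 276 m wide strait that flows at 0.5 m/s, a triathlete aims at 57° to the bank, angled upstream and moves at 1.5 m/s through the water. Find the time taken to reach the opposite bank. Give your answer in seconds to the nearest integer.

219 s

The component of the triathlete's velocity perpendicular to the bank is 1.5 × sin 57° = 1.258 m/s.
The current is parallel to the bank, so it does not affect the crossing time.
Time = 276 / 1.258 = 219.395 s.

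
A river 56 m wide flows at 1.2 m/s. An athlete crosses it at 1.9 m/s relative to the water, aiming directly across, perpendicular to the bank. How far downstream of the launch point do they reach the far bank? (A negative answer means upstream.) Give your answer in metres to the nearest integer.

Perpendicular speed = 1.900 m/s; crossing time = 56 / 1.900 = 29.474 s.
Net downstream speed = 1.200 m/s.
Drift = 1.200 × 29.474 = 35.368 m (downstream).

35 m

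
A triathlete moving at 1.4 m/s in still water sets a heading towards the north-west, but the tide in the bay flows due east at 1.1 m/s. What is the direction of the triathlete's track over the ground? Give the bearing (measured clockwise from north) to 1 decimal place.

006.3°

Taking east as x and north as y: velocity relative to the water = (-0.990, 0.990) m/s; the water relative to ground = (1.100, 0.000) m/s.
Velocity relative to ground = (-0.990, 0.990) + (1.100, 0.000) = (0.110, 0.990) m/s.
Bearing = atan2(0.11, 0.99) = 6.34° clockwise from north.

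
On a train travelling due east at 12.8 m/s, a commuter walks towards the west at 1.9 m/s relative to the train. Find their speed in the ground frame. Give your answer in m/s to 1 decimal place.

10.9 m/s

Taking east as x and north as y: train velocity = (12.800, 0.000) m/s; commuter velocity relative to train = (-1.900, 0.000) m/s.
Velocity relative to ground = (12.800, 0.000) + (-1.900, 0.000) = (10.900, 0.000) m/s.
Speed = |(10.900, 0.000)| = 10.900 m/s.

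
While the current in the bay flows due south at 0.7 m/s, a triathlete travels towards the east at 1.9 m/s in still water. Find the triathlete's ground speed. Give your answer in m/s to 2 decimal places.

2.02 m/s

Taking east as x and north as y: velocity relative to the water = (1.900, 0.000) m/s; the water relative to ground = (0.000, -0.700) m/s.
Velocity relative to ground = (1.900, 0.000) + (0.000, -0.700) = (1.900, -0.700) m/s.
Speed = |(1.900, -0.700)| = 2.025 m/s.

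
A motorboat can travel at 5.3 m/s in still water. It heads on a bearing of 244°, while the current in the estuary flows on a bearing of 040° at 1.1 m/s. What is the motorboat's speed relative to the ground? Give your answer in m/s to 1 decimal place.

Taking east as x and north as y: velocity relative to the water = (-4.764, -2.323) m/s; the water relative to ground = (0.707, 0.843) m/s.
Velocity relative to ground = (-4.764, -2.323) + (0.707, 0.843) = (-4.057, -1.481) m/s.
Speed = |(-4.057, -1.481)| = 4.318 m/s.

4.3 m/s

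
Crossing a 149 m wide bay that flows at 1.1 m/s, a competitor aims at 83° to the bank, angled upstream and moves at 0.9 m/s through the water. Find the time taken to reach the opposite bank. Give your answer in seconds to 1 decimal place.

The component of the competitor's velocity perpendicular to the bank is 0.9 × sin 83° = 0.893 m/s.
Only the cross-stream component determines the crossing time; the current contributes nothing perpendicular to the bank.
Time = 149 / 0.893 = 166.799 s.

166.8 s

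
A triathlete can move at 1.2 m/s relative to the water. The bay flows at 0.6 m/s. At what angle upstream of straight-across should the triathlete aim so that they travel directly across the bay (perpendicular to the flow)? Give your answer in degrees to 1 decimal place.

To cancel the current, the upstream component of the triathlete's velocity must equal the flow: 1.2 sin θ = 0.6.
sin θ = 0.6 / 1.2 = 0.5000.
θ = arcsin(0.5000) = 30.000°.

30.0°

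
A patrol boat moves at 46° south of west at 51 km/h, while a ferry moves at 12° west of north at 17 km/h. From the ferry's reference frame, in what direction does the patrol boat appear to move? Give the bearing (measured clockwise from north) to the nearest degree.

Taking east as x and north as y: patrol boat velocity = (-35.428, -36.686) km/h; ferry velocity = (-3.534, 16.629) km/h.
Velocity of patrol boat relative to ferry = (-35.428, -36.686) − (-3.534, 16.629) = (-31.893, -53.315) km/h.
Bearing = atan2(-31.89, -53.31) = 210.89° clockwise from north.

211°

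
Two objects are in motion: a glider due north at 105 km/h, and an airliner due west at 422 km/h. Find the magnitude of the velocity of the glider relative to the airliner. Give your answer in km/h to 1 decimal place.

434.9 km/h

Taking east as x and north as y: glider velocity = (0.000, 105.000) km/h; airliner velocity = (-422.000, 0.000) km/h.
Velocity of glider relative to airliner = (0.000, 105.000) − (-422.000, 0.000) = (422.000, 105.000) km/h.
Magnitude = |(422.000, 105.000)| = 434.867 km/h.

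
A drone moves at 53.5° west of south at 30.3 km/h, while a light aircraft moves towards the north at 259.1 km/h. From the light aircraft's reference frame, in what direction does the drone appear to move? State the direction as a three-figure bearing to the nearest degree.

Taking east as x and north as y: drone velocity = (-24.357, -18.023) km/h; light aircraft velocity = (0.000, 259.100) km/h.
Velocity of drone relative to light aircraft = (-24.357, -18.023) − (0.000, 259.100) = (-24.357, -277.123) km/h.
Bearing = atan2(-24.36, -277.12) = 185.02° clockwise from north.

185°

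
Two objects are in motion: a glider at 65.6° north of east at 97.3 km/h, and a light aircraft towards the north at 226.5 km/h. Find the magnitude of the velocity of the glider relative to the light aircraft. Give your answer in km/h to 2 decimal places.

143.63 km/h

Taking east as x and north as y: glider velocity = (40.195, 88.610) km/h; light aircraft velocity = (0.000, 226.500) km/h.
Velocity of glider relative to light aircraft = (40.195, 88.610) − (0.000, 226.500) = (40.195, -137.890) km/h.
Magnitude = |(40.195, -137.890)| = 143.629 km/h.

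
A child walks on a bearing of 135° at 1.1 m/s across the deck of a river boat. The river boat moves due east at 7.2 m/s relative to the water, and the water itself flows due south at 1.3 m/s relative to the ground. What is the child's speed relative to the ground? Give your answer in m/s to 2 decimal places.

8.24 m/s

In east/north components (m/s): child relative to river boat = (0.778, -0.778); river boat relative to water = (7.200, 0.000); water relative to ground = (0.000, -1.300).
Sum = (7.978, -2.078) m/s.
Speed = |(7.978, -2.078)| = 8.244 m/s.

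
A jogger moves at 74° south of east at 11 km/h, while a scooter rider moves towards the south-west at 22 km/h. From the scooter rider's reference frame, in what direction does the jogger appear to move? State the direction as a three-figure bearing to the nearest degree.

Taking east as x and north as y: jogger velocity = (3.032, -10.574) km/h; scooter rider velocity = (-15.556, -15.556) km/h.
Velocity of jogger relative to scooter rider = (3.032, -10.574) − (-15.556, -15.556) = (18.588, 4.982) km/h.
Bearing = atan2(18.59, 4.98) = 75.00° clockwise from north.

075°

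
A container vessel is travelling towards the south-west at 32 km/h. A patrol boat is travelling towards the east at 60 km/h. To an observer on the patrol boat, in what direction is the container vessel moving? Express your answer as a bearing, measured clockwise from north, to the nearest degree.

Taking east as x and north as y: container vessel velocity = (-22.627, -22.627) km/h; patrol boat velocity = (60.000, 0.000) km/h.
Velocity of container vessel relative to patrol boat = (-22.627, -22.627) − (60.000, 0.000) = (-82.627, -22.627) km/h.
Bearing = atan2(-82.63, -22.63) = 254.69° clockwise from north.

255°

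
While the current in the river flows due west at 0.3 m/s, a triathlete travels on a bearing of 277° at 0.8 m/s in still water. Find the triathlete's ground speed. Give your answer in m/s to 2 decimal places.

1.10 m/s

Taking east as x and north as y: velocity relative to the water = (-0.794, 0.097) m/s; the water relative to ground = (-0.300, 0.000) m/s.
Velocity relative to ground = (-0.794, 0.097) + (-0.300, 0.000) = (-1.094, 0.097) m/s.
Speed = |(-1.094, 0.097)| = 1.098 m/s.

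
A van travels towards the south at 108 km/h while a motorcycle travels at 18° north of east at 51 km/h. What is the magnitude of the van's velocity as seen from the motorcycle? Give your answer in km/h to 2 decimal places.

132.93 km/h

Taking east as x and north as y: van velocity = (0.000, -108.000) km/h; motorcycle velocity = (48.504, 15.760) km/h.
Velocity of van relative to motorcycle = (0.000, -108.000) − (48.504, 15.760) = (-48.504, -123.760) km/h.
Magnitude = |(-48.504, -123.760)| = 132.925 km/h.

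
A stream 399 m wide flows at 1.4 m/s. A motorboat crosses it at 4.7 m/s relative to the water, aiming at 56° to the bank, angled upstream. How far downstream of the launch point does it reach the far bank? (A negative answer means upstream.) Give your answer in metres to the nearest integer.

-126 m

Perpendicular speed = 3.896 m/s; crossing time = 399 / 3.896 = 102.400 s.
Net downstream speed = -1.228 m/s.
Drift = -1.228 × 102.400 = -125.769 m (upstream).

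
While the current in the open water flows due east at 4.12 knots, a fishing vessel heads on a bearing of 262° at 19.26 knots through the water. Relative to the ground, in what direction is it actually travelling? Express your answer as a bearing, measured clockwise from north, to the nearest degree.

Taking east as x and north as y: velocity relative to the water = (-19.073, -2.680) knots; the water relative to ground = (4.120, 0.000) knots.
Velocity relative to ground = (-19.073, -2.680) + (4.120, 0.000) = (-14.953, -2.680) knots.
Bearing = atan2(-14.95, -2.68) = 259.84° clockwise from north.

260°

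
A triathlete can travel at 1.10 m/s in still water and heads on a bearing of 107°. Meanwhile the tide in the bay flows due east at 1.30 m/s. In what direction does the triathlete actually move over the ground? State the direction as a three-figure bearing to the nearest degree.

Taking east as x and north as y: velocity relative to the water = (1.052, -0.322) m/s; the water relative to ground = (1.300, 0.000) m/s.
Velocity relative to ground = (1.052, -0.322) + (1.300, 0.000) = (2.352, -0.322) m/s.
Bearing = atan2(2.35, -0.32) = 97.79° clockwise from north.

098°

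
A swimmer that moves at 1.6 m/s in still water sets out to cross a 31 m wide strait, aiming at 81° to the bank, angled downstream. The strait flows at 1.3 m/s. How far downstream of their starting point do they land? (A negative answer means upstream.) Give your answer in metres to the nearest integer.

Perpendicular speed = 1.580 m/s; crossing time = 31 / 1.580 = 19.617 s.
Net downstream speed = 1.550 m/s.
Drift = 1.550 × 19.617 = 30.411 m (downstream).

30 m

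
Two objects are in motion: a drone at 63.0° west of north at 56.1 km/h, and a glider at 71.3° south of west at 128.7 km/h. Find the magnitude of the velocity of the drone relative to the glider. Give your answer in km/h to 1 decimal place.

Taking east as x and north as y: drone velocity = (-49.985, 25.469) km/h; glider velocity = (-41.263, -121.906) km/h.
Velocity of drone relative to glider = (-49.985, 25.469) − (-41.263, -121.906) = (-8.723, 147.375) km/h.
Magnitude = |(-8.723, 147.375)| = 147.633 km/h.

147.6 km/h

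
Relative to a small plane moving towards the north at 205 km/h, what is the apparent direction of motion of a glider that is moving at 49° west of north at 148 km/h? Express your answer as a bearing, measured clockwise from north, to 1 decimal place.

226.0°

Taking east as x and north as y: glider velocity = (-111.697, 97.097) km/h; small plane velocity = (0.000, 205.000) km/h.
Velocity of glider relative to small plane = (-111.697, 97.097) − (0.000, 205.000) = (-111.697, -107.903) km/h.
Bearing = atan2(-111.70, -107.90) = 225.99° clockwise from north.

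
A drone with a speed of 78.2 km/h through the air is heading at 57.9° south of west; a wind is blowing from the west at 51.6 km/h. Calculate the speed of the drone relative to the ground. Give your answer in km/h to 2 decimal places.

Taking east as x and north as y: velocity relative to the air = (-41.555, -66.245) km/h; the air relative to ground = (51.600, 0.000) km/h.
Velocity relative to ground = (-41.555, -66.245) + (51.600, 0.000) = (10.045, -66.245) km/h.
Speed = |(10.045, -66.245)| = 67.002 km/h.

67.00 km/h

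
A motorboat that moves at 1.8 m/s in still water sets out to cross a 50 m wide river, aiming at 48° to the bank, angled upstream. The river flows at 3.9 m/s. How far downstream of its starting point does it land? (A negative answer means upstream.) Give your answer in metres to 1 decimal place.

100.8 m

Perpendicular speed = 1.338 m/s; crossing time = 50 / 1.338 = 37.379 s.
Net downstream speed = 2.696 m/s.
Drift = 2.696 × 37.379 = 100.757 m (downstream).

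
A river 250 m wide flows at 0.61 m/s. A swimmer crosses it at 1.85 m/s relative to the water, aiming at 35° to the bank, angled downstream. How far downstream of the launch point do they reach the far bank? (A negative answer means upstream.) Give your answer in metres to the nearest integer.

Perpendicular speed = 1.061 m/s; crossing time = 250 / 1.061 = 235.601 s.
Net downstream speed = 2.125 m/s.
Drift = 2.125 × 235.601 = 500.754 m (downstream).

501 m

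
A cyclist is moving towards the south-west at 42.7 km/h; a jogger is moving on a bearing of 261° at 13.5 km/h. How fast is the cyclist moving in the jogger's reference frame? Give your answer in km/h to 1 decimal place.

Taking east as x and north as y: cyclist velocity = (-30.193, -30.193) km/h; jogger velocity = (-13.334, -2.112) km/h.
Velocity of cyclist relative to jogger = (-30.193, -30.193) − (-13.334, -2.112) = (-16.860, -28.082) km/h.
Magnitude = |(-16.860, -28.082)| = 32.754 km/h.

32.8 km/h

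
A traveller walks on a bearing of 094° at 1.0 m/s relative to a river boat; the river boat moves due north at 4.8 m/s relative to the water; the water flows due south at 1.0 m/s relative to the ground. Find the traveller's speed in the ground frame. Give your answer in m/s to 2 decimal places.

In east/north components (m/s): traveller relative to river boat = (0.998, -0.070); river boat relative to water = (0.000, 4.800); water relative to ground = (0.000, -1.000).
Sum = (0.998, 3.730) m/s.
Speed = |(0.998, 3.730)| = 3.861 m/s.

3.86 m/s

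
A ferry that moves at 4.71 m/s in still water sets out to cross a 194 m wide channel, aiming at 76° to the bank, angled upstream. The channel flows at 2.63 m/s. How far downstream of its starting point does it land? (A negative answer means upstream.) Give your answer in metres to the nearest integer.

63 m

Perpendicular speed = 4.570 m/s; crossing time = 194 / 4.570 = 42.450 s.
Net downstream speed = 1.491 m/s.
Drift = 1.491 × 42.450 = 63.274 m (downstream).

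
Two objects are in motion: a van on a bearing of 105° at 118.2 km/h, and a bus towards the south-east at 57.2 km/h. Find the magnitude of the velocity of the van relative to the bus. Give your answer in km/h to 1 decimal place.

74.4 km/h

Taking east as x and north as y: van velocity = (114.172, -30.592) km/h; bus velocity = (40.447, -40.447) km/h.
Velocity of van relative to bus = (114.172, -30.592) − (40.447, -40.447) = (73.726, 9.854) km/h.
Magnitude = |(73.726, 9.854)| = 74.382 km/h.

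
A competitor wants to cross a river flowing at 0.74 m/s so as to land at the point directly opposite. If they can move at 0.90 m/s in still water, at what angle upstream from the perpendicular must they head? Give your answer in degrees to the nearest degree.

55°

To cancel the current, the upstream component of the competitor's velocity must equal the flow: 0.90 sin θ = 0.74.
sin θ = 0.74 / 0.90 = 0.8222.
θ = arcsin(0.8222) = 55.308°.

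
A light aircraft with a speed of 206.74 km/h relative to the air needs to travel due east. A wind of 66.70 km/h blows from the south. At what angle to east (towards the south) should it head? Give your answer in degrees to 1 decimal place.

18.8°

The wind pushes perpendicular to the desired track; the heading must have a component into the wind equal to 66.70 km/h: 206.74 sin θ = 66.70.
sin θ = 0.3226, so θ = 18.822°.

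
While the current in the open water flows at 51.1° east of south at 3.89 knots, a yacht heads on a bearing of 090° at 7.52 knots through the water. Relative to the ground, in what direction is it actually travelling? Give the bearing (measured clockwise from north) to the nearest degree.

Taking east as x and north as y: velocity relative to the water = (7.520, 0.000) knots; the water relative to ground = (3.027, -2.443) knots.
Velocity relative to ground = (7.520, 0.000) + (3.027, -2.443) = (10.547, -2.443) knots.
Bearing = atan2(10.55, -2.44) = 103.04° clockwise from north.

103°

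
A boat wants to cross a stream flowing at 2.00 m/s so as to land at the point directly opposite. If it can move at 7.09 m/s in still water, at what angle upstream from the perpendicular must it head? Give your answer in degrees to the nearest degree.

To cancel the current, the upstream component of the boat's velocity must equal the flow: 7.09 sin θ = 2.00.
sin θ = 2.00 / 7.09 = 0.2821.
θ = arcsin(0.2821) = 16.385°.

16°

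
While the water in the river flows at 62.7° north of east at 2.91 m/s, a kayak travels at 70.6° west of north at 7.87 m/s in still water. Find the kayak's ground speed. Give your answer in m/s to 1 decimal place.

Taking east as x and north as y: velocity relative to the water = (-7.423, 2.614) m/s; the water relative to ground = (1.335, 2.586) m/s.
Velocity relative to ground = (-7.423, 2.614) + (1.335, 2.586) = (-6.088, 5.200) m/s.
Speed = |(-6.088, 5.200)| = 8.007 m/s.

8.0 m/s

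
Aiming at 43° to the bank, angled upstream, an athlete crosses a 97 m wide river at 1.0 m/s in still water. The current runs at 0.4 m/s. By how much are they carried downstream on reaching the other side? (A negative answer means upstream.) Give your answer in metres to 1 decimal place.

-47.1 m

Perpendicular speed = 0.682 m/s; crossing time = 97 / 0.682 = 142.229 s.
Net downstream speed = -0.331 m/s.
Drift = -0.331 × 142.229 = -47.128 m (upstream).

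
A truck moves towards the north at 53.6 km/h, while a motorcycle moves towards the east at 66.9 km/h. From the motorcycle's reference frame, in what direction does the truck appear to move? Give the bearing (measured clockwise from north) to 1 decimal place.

Taking east as x and north as y: truck velocity = (0.000, 53.600) km/h; motorcycle velocity = (66.900, 0.000) km/h.
Velocity of truck relative to motorcycle = (0.000, 53.600) − (66.900, 0.000) = (-66.900, 53.600) km/h.
Bearing = atan2(-66.90, 53.60) = 308.70° clockwise from north.

308.7°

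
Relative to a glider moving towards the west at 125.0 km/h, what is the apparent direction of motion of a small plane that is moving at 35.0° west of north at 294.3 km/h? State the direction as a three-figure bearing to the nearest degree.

Taking east as x and north as y: small plane velocity = (-168.804, 241.076) km/h; glider velocity = (-125.000, 0.000) km/h.
Velocity of small plane relative to glider = (-168.804, 241.076) − (-125.000, 0.000) = (-43.804, 241.076) km/h.
Bearing = atan2(-43.80, 241.08) = 349.70° clockwise from north.

350°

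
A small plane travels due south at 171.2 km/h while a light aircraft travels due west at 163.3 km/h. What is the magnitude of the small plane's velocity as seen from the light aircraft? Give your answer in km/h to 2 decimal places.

236.59 km/h

Taking east as x and north as y: small plane velocity = (0.000, -171.200) km/h; light aircraft velocity = (-163.300, 0.000) km/h.
Velocity of small plane relative to light aircraft = (0.000, -171.200) − (-163.300, 0.000) = (163.300, -171.200) km/h.
Magnitude = |(163.300, -171.200)| = 236.593 km/h.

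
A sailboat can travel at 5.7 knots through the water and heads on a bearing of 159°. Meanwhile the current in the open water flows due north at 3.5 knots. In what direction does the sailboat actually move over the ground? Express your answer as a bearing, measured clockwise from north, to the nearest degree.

Taking east as x and north as y: velocity relative to the water = (2.043, -5.321) knots; the water relative to ground = (0.000, 3.500) knots.
Velocity relative to ground = (2.043, -5.321) + (0.000, 3.500) = (2.043, -1.821) knots.
Bearing = atan2(2.04, -1.82) = 131.72° clockwise from north.

132°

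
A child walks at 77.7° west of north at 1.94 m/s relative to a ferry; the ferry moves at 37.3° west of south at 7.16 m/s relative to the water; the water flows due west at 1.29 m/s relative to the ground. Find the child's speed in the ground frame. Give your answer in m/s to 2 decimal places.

9.19 m/s

In east/north components (m/s): child relative to ferry = (-1.895, 0.413); ferry relative to water = (-4.339, -5.696); water relative to ground = (-1.290, 0.000).
Sum = (-7.524, -5.282) m/s.
Speed = |(-7.524, -5.282)| = 9.193 m/s.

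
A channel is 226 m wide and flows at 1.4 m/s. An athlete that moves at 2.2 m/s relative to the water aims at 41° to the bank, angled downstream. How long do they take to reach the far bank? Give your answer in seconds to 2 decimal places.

156.58 s

The component of the athlete's velocity perpendicular to the bank is 2.2 × sin 41° = 1.443 m/s.
The flow acts along the bank and has no component across it.
Time = 226 / 1.443 = 156.582 s.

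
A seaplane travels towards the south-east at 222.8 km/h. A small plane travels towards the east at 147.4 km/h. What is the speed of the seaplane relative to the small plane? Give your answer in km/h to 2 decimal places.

157.87 km/h

Taking east as x and north as y: seaplane velocity = (157.543, -157.543) km/h; small plane velocity = (147.400, 0.000) km/h.
Velocity of seaplane relative to small plane = (157.543, -157.543) − (147.400, 0.000) = (10.143, -157.543) km/h.
Magnitude = |(10.143, -157.543)| = 157.870 km/h.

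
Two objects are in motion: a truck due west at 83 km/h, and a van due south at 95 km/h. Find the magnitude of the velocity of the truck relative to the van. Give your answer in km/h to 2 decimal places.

Taking east as x and north as y: truck velocity = (-83.000, 0.000) km/h; van velocity = (0.000, -95.000) km/h.
Velocity of truck relative to van = (-83.000, 0.000) − (0.000, -95.000) = (-83.000, 95.000) km/h.
Magnitude = |(-83.000, 95.000)| = 126.151 km/h.

126.15 km/h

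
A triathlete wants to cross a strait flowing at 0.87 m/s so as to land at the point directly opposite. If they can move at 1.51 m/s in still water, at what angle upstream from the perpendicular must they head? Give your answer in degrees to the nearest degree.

35°

To cancel the current, the upstream component of the triathlete's velocity must equal the flow: 1.51 sin θ = 0.87.
sin θ = 0.87 / 1.51 = 0.5762.
θ = arcsin(0.5762) = 35.181°.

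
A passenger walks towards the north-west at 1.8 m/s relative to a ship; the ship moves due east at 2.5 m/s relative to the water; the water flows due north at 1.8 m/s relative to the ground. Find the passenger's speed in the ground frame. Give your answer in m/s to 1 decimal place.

In east/north components (m/s): passenger relative to ship = (-1.273, 1.273); ship relative to water = (2.500, 0.000); water relative to ground = (0.000, 1.800).
Sum = (1.227, 3.073) m/s.
Speed = |(1.227, 3.073)| = 3.309 m/s.

3.3 m/s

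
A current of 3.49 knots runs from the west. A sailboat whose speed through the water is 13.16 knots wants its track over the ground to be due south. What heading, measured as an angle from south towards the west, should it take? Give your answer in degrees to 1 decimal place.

15.4°

The current pushes perpendicular to the desired track; the heading must have a component into the current equal to 3.49 knots: 13.16 sin θ = 3.49.
sin θ = 0.2652, so θ = 15.379°.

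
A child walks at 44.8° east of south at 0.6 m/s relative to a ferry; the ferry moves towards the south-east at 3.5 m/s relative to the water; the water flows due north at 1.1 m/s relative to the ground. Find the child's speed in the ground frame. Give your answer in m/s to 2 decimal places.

In east/north components (m/s): child relative to ferry = (0.423, -0.426); ferry relative to water = (2.475, -2.475); water relative to ground = (0.000, 1.100).
Sum = (2.898, -1.801) m/s.
Speed = |(2.898, -1.801)| = 3.412 m/s.

3.41 m/s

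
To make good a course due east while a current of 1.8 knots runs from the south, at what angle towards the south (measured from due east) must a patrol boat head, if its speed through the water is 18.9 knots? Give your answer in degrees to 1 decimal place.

5.5°

The current pushes perpendicular to the desired track; the heading must have a component into the current equal to 1.8 knots: 18.9 sin θ = 1.8.
sin θ = 0.0952, so θ = 5.465°.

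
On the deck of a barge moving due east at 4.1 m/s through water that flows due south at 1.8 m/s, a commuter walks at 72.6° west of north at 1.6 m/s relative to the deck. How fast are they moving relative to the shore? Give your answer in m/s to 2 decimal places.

2.89 m/s

In east/north components (m/s): commuter relative to barge = (-1.527, 0.478); barge relative to water = (4.100, 0.000); water relative to ground = (0.000, -1.800).
Sum = (2.573, -1.322) m/s.
Speed = |(2.573, -1.322)| = 2.893 m/s.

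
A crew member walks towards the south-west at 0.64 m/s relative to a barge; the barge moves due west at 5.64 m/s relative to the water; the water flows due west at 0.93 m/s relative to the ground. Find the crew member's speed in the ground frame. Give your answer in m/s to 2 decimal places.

In east/north components (m/s): crew member relative to barge = (-0.453, -0.453); barge relative to water = (-5.640, 0.000); water relative to ground = (-0.930, 0.000).
Sum = (-7.023, -0.453) m/s.
Speed = |(-7.023, -0.453)| = 7.037 m/s.

7.04 m/s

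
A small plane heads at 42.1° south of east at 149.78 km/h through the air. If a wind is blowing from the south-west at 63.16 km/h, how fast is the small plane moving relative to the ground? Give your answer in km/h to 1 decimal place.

Taking east as x and north as y: velocity relative to the air = (111.133, -100.416) km/h; the air relative to ground = (44.661, 44.661) km/h.
Velocity relative to ground = (111.133, -100.416) + (44.661, 44.661) = (155.794, -55.756) km/h.
Speed = |(155.794, -55.756)| = 165.470 km/h.

165.5 km/h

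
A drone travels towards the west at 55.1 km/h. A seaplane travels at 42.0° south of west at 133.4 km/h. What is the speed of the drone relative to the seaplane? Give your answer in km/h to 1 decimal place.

Taking east as x and north as y: drone velocity = (-55.100, 0.000) km/h; seaplane velocity = (-99.136, -89.262) km/h.
Velocity of drone relative to seaplane = (-55.100, 0.000) − (-99.136, -89.262) = (44.036, 89.262) km/h.
Magnitude = |(44.036, 89.262)| = 99.533 km/h.

99.5 km/h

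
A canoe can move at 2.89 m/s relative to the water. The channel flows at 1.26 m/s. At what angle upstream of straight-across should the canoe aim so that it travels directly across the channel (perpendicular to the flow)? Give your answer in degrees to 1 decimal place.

To cancel the current, the upstream component of the canoe's velocity must equal the flow: 2.89 sin θ = 1.26.
sin θ = 1.26 / 2.89 = 0.4360.
θ = arcsin(0.4360) = 25.848°.

25.8°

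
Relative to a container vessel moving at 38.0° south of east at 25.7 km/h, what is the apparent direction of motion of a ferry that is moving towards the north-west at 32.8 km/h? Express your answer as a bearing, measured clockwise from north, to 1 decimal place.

311.9°

Taking east as x and north as y: ferry velocity = (-23.193, 23.193) km/h; container vessel velocity = (20.252, -15.822) km/h.
Velocity of ferry relative to container vessel = (-23.193, 23.193) − (20.252, -15.822) = (-43.445, 39.016) km/h.
Bearing = atan2(-43.44, 39.02) = 311.93° clockwise from north.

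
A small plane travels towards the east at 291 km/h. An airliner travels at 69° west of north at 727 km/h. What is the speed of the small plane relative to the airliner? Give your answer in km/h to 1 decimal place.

Taking east as x and north as y: small plane velocity = (291.000, 0.000) km/h; airliner velocity = (-678.713, 260.533) km/h.
Velocity of small plane relative to airliner = (291.000, 0.000) − (-678.713, 260.533) = (969.713, -260.533) km/h.
Magnitude = |(969.713, -260.533)| = 1004.102 km/h.

1004.1 km/h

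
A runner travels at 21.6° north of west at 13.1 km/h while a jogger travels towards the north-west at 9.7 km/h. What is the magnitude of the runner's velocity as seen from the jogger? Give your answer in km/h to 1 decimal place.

5.7 km/h

Taking east as x and north as y: runner velocity = (-12.180, 4.822) km/h; jogger velocity = (-6.859, 6.859) km/h.
Velocity of runner relative to jogger = (-12.180, 4.822) − (-6.859, 6.859) = (-5.321, -2.037) km/h.
Magnitude = |(-5.321, -2.037)| = 5.698 km/h.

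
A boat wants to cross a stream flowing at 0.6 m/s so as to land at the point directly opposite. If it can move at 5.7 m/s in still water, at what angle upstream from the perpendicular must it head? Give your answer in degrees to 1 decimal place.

6.0°

To cancel the current, the upstream component of the boat's velocity must equal the flow: 5.7 sin θ = 0.6.
sin θ = 0.6 / 5.7 = 0.1053.
θ = arcsin(0.1053) = 6.042°.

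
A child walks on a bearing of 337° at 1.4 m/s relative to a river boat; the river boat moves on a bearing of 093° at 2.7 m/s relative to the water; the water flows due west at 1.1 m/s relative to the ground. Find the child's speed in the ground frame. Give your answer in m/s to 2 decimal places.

1.55 m/s

In east/north components (m/s): child relative to river boat = (-0.547, 1.289); river boat relative to water = (2.696, -0.141); water relative to ground = (-1.100, 0.000).
Sum = (1.049, 1.147) m/s.
Speed = |(1.049, 1.147)| = 1.555 m/s.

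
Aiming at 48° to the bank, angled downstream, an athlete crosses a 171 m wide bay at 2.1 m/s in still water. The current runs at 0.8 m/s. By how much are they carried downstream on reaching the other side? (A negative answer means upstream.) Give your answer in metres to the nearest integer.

Perpendicular speed = 1.561 m/s; crossing time = 171 / 1.561 = 109.573 s.
Net downstream speed = 2.205 m/s.
Drift = 2.205 × 109.573 = 241.627 m (downstream).

242 m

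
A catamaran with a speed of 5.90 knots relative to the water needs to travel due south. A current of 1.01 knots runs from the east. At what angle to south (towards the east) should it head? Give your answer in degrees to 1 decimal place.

The current pushes perpendicular to the desired track; the heading must have a component into the current equal to 1.01 knots: 5.90 sin θ = 1.01.
sin θ = 0.1712, so θ = 9.857°.

9.9°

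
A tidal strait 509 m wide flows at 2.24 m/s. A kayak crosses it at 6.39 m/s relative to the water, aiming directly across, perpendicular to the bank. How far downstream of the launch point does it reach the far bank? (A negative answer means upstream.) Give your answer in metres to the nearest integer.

178 m

Perpendicular speed = 6.390 m/s; crossing time = 509 / 6.390 = 79.656 s.
Net downstream speed = 2.240 m/s.
Drift = 2.240 × 79.656 = 178.429 m (downstream).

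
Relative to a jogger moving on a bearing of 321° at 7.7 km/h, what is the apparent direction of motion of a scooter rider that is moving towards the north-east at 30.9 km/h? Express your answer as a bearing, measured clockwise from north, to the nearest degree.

059°

Taking east as x and north as y: scooter rider velocity = (21.850, 21.850) km/h; jogger velocity = (-4.846, 5.984) km/h.
Velocity of scooter rider relative to jogger = (21.850, 21.850) − (-4.846, 5.984) = (26.695, 15.866) km/h.
Bearing = atan2(26.70, 15.87) = 59.28° clockwise from north.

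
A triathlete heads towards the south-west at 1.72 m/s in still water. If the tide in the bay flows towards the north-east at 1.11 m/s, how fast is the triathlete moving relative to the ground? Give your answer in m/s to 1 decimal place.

Taking east as x and north as y: velocity relative to the water = (-1.216, -1.216) m/s; the water relative to ground = (0.785, 0.785) m/s.
Velocity relative to ground = (-1.216, -1.216) + (0.785, 0.785) = (-0.431, -0.431) m/s.
Speed = |(-0.431, -0.431)| = 0.610 m/s.

0.6 m/s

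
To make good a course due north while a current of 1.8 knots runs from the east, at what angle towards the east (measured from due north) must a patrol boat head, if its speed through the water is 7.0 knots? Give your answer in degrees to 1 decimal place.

The current pushes perpendicular to the desired track; the heading must have a component into the current equal to 1.8 knots: 7.0 sin θ = 1.8.
sin θ = 0.2571, so θ = 14.901°.

14.9°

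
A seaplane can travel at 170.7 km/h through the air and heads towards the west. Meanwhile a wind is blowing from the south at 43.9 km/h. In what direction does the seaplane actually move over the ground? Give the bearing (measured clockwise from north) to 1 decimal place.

284.4°

Taking east as x and north as y: velocity relative to the air = (-170.700, 0.000) km/h; the air relative to ground = (0.000, 43.900) km/h.
Velocity relative to ground = (-170.700, 0.000) + (0.000, 43.900) = (-170.700, 43.900) km/h.
Bearing = atan2(-170.70, 43.90) = 284.42° clockwise from north.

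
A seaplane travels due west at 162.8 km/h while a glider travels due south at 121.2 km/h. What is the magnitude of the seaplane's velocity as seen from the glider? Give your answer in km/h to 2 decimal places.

Taking east as x and north as y: seaplane velocity = (-162.800, 0.000) km/h; glider velocity = (0.000, -121.200) km/h.
Velocity of seaplane relative to glider = (-162.800, 0.000) − (0.000, -121.200) = (-162.800, 121.200) km/h.
Magnitude = |(-162.800, 121.200)| = 202.961 km/h.

202.96 km/h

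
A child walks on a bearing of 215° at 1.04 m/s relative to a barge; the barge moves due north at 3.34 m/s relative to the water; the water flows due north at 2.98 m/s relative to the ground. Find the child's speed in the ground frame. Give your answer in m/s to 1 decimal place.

In east/north components (m/s): child relative to barge = (-0.597, -0.852); barge relative to water = (0.000, 3.340); water relative to ground = (0.000, 2.980).
Sum = (-0.597, 5.468) m/s.
Speed = |(-0.597, 5.468)| = 5.501 m/s.

5.5 m/s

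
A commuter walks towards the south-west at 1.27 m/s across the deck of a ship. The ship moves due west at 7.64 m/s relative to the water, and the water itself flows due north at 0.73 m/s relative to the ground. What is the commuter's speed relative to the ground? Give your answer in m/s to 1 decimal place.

In east/north components (m/s): commuter relative to ship = (-0.898, -0.898); ship relative to water = (-7.640, 0.000); water relative to ground = (0.000, 0.730).
Sum = (-8.538, -0.168) m/s.
Speed = |(-8.538, -0.168)| = 8.540 m/s.

8.5 m/s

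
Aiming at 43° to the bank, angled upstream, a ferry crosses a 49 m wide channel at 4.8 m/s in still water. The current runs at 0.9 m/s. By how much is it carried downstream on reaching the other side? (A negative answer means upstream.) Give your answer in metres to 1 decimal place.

Perpendicular speed = 3.274 m/s; crossing time = 49 / 3.274 = 14.968 s.
Net downstream speed = -2.610 m/s.
Drift = -2.610 × 14.968 = -39.075 m (upstream).

-39.1 m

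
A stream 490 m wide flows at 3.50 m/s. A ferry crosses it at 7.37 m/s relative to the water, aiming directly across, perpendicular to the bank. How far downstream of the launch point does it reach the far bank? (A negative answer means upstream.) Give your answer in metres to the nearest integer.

Perpendicular speed = 7.370 m/s; crossing time = 490 / 7.370 = 66.486 s.
Net downstream speed = 3.500 m/s.
Drift = 3.500 × 66.486 = 232.700 m (downstream).

233 m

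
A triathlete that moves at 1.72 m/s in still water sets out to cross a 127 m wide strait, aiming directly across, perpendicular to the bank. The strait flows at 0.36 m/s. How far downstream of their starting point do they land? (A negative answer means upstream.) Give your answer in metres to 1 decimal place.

26.6 m

Perpendicular speed = 1.720 m/s; crossing time = 127 / 1.720 = 73.837 s.
Net downstream speed = 0.360 m/s.
Drift = 0.360 × 73.837 = 26.581 m (downstream).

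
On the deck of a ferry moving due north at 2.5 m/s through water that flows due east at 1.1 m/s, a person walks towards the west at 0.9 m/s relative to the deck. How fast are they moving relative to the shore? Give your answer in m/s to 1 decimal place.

In east/north components (m/s): person relative to ferry = (-0.900, 0.000); ferry relative to water = (0.000, 2.500); water relative to ground = (1.100, 0.000).
Sum = (0.200, 2.500) m/s.
Speed = |(0.200, 2.500)| = 2.508 m/s.

2.5 m/s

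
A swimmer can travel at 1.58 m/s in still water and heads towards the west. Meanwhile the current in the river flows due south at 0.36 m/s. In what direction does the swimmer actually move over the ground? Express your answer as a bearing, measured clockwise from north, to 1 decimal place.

257.2°

Taking east as x and north as y: velocity relative to the water = (-1.580, 0.000) m/s; the water relative to ground = (0.000, -0.360) m/s.
Velocity relative to ground = (-1.580, 0.000) + (0.000, -0.360) = (-1.580, -0.360) m/s.
Bearing = atan2(-1.58, -0.36) = 257.16° clockwise from north.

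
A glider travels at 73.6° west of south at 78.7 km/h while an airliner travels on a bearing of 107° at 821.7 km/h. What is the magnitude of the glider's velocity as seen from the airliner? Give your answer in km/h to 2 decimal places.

888.46 km/h

Taking east as x and north as y: glider velocity = (-75.498, -22.220) km/h; airliner velocity = (785.796, -240.242) km/h.
Velocity of glider relative to airliner = (-75.498, -22.220) − (785.796, -240.242) = (-861.294, 218.022) km/h.
Magnitude = |(-861.294, 218.022)| = 888.459 km/h.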